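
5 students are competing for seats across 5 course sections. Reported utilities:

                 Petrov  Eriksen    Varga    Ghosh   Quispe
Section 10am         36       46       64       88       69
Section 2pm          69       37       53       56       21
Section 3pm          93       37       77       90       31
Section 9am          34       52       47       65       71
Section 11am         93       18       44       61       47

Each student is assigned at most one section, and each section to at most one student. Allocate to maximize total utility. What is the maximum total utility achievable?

Max total: 366 points

This is a one-to-one assignment (maximum-weight bipartite matching).
Optimal: Petrov→Section 11am (93 points), Eriksen→Section 2pm (37 points), Varga→Section 3pm (77 points), Ghosh→Section 10am (88 points), Quispe→Section 9am (71 points) — total 93+37+77+88+71 = 366 points.
Next-best assignment: Petrov→Section 11am, Eriksen→Section 9am, Varga→Section 2pm, Ghosh→Section 3pm, Quispe→Section 10am = 357 points.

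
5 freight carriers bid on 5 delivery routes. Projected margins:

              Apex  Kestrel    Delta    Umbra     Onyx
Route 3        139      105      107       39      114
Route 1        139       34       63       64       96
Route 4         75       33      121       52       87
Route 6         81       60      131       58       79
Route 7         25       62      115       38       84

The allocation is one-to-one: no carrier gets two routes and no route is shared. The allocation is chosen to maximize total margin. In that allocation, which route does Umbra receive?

Optimal: Apex→Route 1 ($139k), Kestrel→Route 3 ($105k), Delta→Route 6 ($131k), Umbra→Route 4 ($52k), Onyx→Route 7 ($84k) — total 139+105+131+52+84 = $511k.
Max-entry greedy (repeatedly take the single best remaining cell) gives $480k, worse by 31.
Next-best assignment: Apex→Route 1, Kestrel→Route 3, Delta→Route 4, Umbra→Route 6, Onyx→Route 7 = $507k.
Swapping Onyx↔Kestrel (Onyx→Route 3 $114k, Kestrel→Route 7 $62k) loses 13.
Checked against all permutations: $511k is optimal.
Umbra's own top route is Route 1 ($64k), but forcing Umbra→Route 1 and reassigning the rest optimally gives only $483k — worse by 28.

Umbra receives Route 4.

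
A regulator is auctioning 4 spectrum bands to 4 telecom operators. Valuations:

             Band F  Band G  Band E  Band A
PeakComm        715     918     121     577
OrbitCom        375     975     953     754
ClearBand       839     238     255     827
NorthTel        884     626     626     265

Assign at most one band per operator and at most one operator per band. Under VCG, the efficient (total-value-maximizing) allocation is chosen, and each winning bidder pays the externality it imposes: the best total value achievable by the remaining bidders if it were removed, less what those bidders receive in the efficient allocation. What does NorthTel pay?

Efficient allocation: PeakComm→Band G ($918M), OrbitCom→Band E ($953M), ClearBand→Band A ($827M), NorthTel→Band F ($884M); total welfare W = $3582M.
NorthTel receives Band F at value $884M, so the others get W − 884 = $2698M.
Without NorthTel: best allocation of the remaining 3 bidders over all 4 bands is PeakComm→Band G ($918M), OrbitCom→Band E ($953M), ClearBand→Band F ($839M), total $2710M.
VCG payment = (others' best without NorthTel) − (others' welfare with NorthTel) = 2710 − 2698 = $12M.

NorthTel pays $12M.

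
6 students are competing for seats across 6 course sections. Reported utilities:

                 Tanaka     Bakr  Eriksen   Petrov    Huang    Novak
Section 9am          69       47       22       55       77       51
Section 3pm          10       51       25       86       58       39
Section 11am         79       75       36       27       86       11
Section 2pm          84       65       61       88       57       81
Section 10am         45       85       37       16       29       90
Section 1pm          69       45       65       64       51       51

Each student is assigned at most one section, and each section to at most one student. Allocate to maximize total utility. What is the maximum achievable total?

Optimal: Tanaka→Section 2pm (84 points), Bakr→Section 11am (75 points), Eriksen→Section 1pm (65 points), Petrov→Section 3pm (86 points), Huang→Section 9am (77 points), Novak→Section 10am (90 points) — total 84+75+65+86+77+90 = 477 points.
Column-greedy (each section in turn goes to its best remaining student) gives 473 points, worse by 4.
Swapping Tanaka↔Petrov (Tanaka→Section 3pm 10 points, Petrov→Section 2pm 88 points) loses 72.
Checked against all permutations: 477 points is optimal.

Maximum total: 477 points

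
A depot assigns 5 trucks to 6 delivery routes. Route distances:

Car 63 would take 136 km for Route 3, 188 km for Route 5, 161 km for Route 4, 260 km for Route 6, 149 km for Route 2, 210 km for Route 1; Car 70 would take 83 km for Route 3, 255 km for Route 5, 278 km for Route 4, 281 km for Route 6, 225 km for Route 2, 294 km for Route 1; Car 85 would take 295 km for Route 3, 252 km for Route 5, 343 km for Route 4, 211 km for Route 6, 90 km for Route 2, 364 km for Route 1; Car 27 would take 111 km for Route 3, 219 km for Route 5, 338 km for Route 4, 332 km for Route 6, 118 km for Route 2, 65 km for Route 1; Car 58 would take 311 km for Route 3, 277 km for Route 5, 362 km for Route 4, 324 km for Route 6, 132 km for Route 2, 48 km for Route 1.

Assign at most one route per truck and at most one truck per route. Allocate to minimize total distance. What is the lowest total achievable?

Optimal: Car 63→Route 4 (161 km), Car 70→Route 3 (83 km), Car 85→Route 2 (90 km), Car 27→Route 5 (219 km), Car 58→Route 1 (48 km) — total 161+83+90+219+48 = 601 km.
Column-greedy (each route in turn goes to its cheapest remaining truck) gives 952 km, worse by 351.
Swapping Car 63↔Car 58 (Car 63→Route 1 210 km, Car 58→Route 4 362 km) adds 363.
Every other assignment is strictly worse.

Min total: 601 km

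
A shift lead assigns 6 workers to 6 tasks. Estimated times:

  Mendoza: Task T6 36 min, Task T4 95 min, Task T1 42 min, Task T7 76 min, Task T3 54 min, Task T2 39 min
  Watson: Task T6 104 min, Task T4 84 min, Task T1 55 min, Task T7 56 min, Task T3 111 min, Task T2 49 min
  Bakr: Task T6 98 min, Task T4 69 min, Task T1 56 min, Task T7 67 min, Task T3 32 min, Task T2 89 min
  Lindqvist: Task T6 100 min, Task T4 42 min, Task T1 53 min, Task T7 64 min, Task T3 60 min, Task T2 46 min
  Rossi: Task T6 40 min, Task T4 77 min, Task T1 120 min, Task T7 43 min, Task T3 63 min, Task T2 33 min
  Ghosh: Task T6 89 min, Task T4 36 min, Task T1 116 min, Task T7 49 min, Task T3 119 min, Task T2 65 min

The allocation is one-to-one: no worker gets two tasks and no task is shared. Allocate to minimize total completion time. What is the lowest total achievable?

This is the linear assignment problem.
Optimal: Mendoza→Task T6 (36 min), Watson→Task T7 (56 min), Bakr→Task T3 (32 min), Lindqvist→Task T1 (53 min), Rossi→Task T2 (33 min), Ghosh→Task T4 (36 min) — total 36+56+32+53+33+36 = 246 min.
Row-greedy (each worker in turn takes its cheapest remaining task) gives 318 min, worse by 72.
Next-best assignment: Mendoza→Task T6, Watson→Task T1, Bakr→Task T3, Lindqvist→Task T4, Rossi→Task T2, Ghosh→Task T7 = 247 min.
Checked against all permutations: 246 min is optimal.

Minimum total: 246 min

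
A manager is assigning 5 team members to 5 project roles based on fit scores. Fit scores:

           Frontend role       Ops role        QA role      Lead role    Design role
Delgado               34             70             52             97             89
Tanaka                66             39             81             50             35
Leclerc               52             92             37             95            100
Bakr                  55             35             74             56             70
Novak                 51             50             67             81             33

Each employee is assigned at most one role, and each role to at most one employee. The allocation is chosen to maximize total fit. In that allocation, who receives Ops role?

This is the linear assignment problem.
Optimal: Delgado→Design role (89 pts), Tanaka→Frontend role (66 pts), Leclerc→Ops role (92 pts), Bakr→QA role (74 pts), Novak→Lead role (81 pts) — total 89+66+92+74+81 = 402 pts.
Row-greedy (each employee in turn takes its best remaining role) gives 383 pts, worse by 19.
No other one-to-one assignment exceeds 402 pts.
Leclerc's own top role is Design role (100 pts), but forcing Leclerc→Design role and reassigning the rest optimally gives only 391 pts — worse by 11.

Leclerc receives Ops role.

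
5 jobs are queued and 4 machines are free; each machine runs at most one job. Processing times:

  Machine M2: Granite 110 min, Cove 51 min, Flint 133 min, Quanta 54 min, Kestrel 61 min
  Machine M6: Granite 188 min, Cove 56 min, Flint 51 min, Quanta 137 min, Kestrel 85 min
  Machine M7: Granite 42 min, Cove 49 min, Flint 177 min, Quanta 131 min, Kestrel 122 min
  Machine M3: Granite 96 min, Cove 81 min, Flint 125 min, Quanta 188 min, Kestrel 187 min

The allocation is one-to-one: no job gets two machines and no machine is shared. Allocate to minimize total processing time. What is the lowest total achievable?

Minimum total: 228 min

Treat this as an assignment problem: match each job to one machine.
Optimal: Quanta→Machine M2 (54 min), Flint→Machine M6 (51 min), Granite→Machine M7 (42 min), Cove→Machine M3 (81 min) — total 54+51+42+81 = 228 min.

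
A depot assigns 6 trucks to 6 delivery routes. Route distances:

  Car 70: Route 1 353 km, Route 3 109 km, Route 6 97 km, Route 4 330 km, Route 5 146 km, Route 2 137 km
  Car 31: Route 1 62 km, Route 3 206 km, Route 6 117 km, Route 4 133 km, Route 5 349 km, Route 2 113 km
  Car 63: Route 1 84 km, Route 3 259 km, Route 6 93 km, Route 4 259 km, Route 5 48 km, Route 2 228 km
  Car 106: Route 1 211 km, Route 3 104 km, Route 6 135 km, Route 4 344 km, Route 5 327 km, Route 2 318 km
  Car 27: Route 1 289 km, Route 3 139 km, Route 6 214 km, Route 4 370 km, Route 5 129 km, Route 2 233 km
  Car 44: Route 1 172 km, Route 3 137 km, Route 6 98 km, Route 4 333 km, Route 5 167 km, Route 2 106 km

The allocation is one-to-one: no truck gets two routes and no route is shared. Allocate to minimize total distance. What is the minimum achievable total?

Min total: 653 km

Treat this as an assignment problem: match each truck to one route.
Optimal: Car 70→Route 6 (97 km), Car 31→Route 4 (133 km), Car 63→Route 1 (84 km), Car 106→Route 3 (104 km), Car 27→Route 5 (129 km), Car 44→Route 2 (106 km) — total 97+133+84+104+129+106 = 653 km.
Column-greedy (each route in turn goes to its cheapest remaining truck) gives 824 km, worse by 171.
No other one-to-one assignment undercuts 653 km.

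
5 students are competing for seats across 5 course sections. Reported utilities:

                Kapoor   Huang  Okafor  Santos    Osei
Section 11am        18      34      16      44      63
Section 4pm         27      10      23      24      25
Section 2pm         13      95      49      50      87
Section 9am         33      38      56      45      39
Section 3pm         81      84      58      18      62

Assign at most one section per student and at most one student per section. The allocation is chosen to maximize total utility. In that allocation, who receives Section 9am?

Okafor receives Section 9am.

Optimal: Kapoor→Section 3pm (81 points), Huang→Section 2pm (95 points), Okafor→Section 9am (56 points), Santos→Section 4pm (24 points), Osei→Section 11am (63 points) — total 81+95+56+24+63 = 319 points.
Column-greedy (each section in turn goes to its best remaining student) gives 259 points, worse by 60.
Next-best assignment: Kapoor→Section 3pm, Huang→Section 2pm, Okafor→Section 4pm, Santos→Section 9am, Osei→Section 11am = 307 points.
Swapping Kapoor↔Huang (Kapoor→Section 2pm 13 points, Huang→Section 3pm 84 points) loses 79.
Checked against all permutations: 319 points is optimal.
Okafor's own top section is Section 3pm (58 points), but forcing Okafor→Section 3pm and reassigning the rest optimally gives only 288 points — worse by 31.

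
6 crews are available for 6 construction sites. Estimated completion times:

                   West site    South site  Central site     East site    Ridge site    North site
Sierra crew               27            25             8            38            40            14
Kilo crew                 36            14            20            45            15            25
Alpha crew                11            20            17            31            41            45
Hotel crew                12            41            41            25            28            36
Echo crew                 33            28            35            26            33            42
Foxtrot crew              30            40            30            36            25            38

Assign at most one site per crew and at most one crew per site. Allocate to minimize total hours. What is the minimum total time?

Optimal: Sierra crew→North site (14 hours), Kilo crew→South site (14 hours), Alpha crew→Central site (17 hours), Hotel crew→West site (12 hours), Echo crew→East site (26 hours), Foxtrot crew→Ridge site (25 hours) — total 14+14+17+12+26+25 = 108 hours.

Min total: 108 hours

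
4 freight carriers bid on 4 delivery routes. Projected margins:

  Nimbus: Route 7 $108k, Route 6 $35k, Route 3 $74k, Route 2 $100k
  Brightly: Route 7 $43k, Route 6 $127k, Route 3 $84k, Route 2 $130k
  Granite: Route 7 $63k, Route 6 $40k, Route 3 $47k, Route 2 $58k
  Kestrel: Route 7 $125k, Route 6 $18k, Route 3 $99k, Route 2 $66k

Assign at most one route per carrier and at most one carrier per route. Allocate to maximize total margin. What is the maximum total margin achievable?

Optimal: Nimbus→Route 2 ($100k), Brightly→Route 6 ($127k), Granite→Route 3 ($47k), Kestrel→Route 7 ($125k) — total 100+127+47+125 = $399k.
Row-greedy (each carrier in turn takes its best remaining route) gives $303k, worse by 96.
Next-best assignment: Nimbus→Route 7, Brightly→Route 6, Granite→Route 2, Kestrel→Route 3 = $392k.
Swapping Kestrel↔Brightly (Kestrel→Route 6 $18k, Brightly→Route 7 $43k) loses 191.

Maximum total: $399k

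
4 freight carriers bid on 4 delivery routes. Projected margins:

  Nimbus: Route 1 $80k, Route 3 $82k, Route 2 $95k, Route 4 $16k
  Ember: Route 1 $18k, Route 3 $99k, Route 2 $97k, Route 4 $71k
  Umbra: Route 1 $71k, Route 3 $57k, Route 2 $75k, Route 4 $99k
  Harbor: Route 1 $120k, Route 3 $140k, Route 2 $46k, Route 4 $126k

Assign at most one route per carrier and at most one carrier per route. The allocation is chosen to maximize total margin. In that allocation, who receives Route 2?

Ember receives Route 2.

Optimal: Nimbus→Route 1 ($80k), Ember→Route 2 ($97k), Umbra→Route 4 ($99k), Harbor→Route 3 ($140k) — total 80+97+99+140 = $416k.
Column-greedy (each route in turn goes to its best remaining carrier) gives $413k, worse by 3.
Next-best assignment: Nimbus→Route 2, Ember→Route 3, Umbra→Route 4, Harbor→Route 1 = $413k.
Swapping Harbor↔Ember (Harbor→Route 2 $46k, Ember→Route 3 $99k) loses 92.
Ember's own top route is Route 3 ($99k), but forcing Ember→Route 3 and reassigning the rest optimally gives only $413k — worse by 3.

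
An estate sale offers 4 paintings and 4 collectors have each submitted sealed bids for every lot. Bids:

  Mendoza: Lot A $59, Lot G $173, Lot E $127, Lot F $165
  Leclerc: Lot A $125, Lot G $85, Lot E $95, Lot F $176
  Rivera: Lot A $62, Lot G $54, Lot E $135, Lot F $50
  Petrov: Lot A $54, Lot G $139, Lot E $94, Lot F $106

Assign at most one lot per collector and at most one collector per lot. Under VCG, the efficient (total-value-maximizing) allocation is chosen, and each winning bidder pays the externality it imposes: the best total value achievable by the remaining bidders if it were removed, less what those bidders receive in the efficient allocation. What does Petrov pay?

Petrov pays $59.

Efficient allocation: Mendoza→Lot F ($165), Leclerc→Lot A ($125), Rivera→Lot E ($135), Petrov→Lot G ($139); total welfare W = $564.
Petrov receives Lot G at value $139, so the others get W − 139 = $425.
Without Petrov: best allocation of the remaining 3 bidders over all 4 lots is Mendoza→Lot G ($173), Leclerc→Lot F ($176), Rivera→Lot E ($135), total $484.
VCG payment = (others' best without Petrov) − (others' welfare with Petrov) = 484 − 425 = $59.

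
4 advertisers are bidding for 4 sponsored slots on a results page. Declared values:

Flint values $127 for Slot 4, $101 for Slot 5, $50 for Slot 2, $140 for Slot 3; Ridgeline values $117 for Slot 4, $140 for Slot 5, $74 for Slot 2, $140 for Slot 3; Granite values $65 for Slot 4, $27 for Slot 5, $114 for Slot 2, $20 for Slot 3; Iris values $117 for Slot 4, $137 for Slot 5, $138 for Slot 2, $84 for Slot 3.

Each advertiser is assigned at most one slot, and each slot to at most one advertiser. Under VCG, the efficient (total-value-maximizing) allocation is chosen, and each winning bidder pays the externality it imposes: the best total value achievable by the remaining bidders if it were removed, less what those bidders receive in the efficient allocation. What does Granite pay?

Granite pays $14.

Efficient allocation: Flint→Slot 4 ($127), Ridgeline→Slot 3 ($140), Granite→Slot 2 ($114), Iris→Slot 5 ($137); total welfare W = $518.
Granite receives Slot 2 at value $114, so the others get W − 114 = $404.
Without Granite: best allocation of the remaining 3 bidders over all 4 slots is Flint→Slot 3 ($140), Ridgeline→Slot 5 ($140), Iris→Slot 2 ($138), total $418.
VCG payment = (others' best without Granite) − (others' welfare with Granite) = 418 − 404 = $14.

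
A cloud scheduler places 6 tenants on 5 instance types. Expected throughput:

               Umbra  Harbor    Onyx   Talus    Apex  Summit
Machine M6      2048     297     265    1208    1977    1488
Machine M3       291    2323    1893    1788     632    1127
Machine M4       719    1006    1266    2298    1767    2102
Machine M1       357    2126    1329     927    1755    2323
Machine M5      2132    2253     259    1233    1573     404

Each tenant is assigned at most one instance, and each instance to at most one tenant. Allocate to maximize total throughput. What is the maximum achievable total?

Maximum total: 11053 ops/s

Optimal: Apex→Machine M6 (1977 ops/s), Harbor→Machine M3 (2323 ops/s), Talus→Machine M4 (2298 ops/s), Summit→Machine M1 (2323 ops/s), Umbra→Machine M5 (2132 ops/s) — total 1977+2323+2298+2323+2132 = 11053 ops/s.
Row-greedy (each tenant in turn takes its best remaining instance) gives 10059 ops/s, worse by 994.
Next-best assignment: Umbra→Machine M6, Onyx→Machine M3, Talus→Machine M4, Summit→Machine M1, Harbor→Machine M5 = 10815 ops/s.
Every other assignment is strictly worse.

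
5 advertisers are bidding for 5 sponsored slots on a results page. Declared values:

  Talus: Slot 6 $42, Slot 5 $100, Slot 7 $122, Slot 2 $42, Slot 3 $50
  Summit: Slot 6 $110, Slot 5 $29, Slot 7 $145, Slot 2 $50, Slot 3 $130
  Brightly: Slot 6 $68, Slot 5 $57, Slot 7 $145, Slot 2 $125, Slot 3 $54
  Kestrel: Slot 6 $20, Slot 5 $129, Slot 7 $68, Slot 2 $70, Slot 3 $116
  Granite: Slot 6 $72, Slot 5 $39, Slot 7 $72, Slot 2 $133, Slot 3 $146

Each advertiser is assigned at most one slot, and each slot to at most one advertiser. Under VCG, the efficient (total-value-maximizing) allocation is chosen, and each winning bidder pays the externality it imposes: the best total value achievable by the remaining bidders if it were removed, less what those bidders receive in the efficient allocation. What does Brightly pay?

Efficient allocation: Talus→Slot 7 ($122), Summit→Slot 6 ($110), Brightly→Slot 2 ($125), Kestrel→Slot 5 ($129), Granite→Slot 3 ($146); total welfare W = $632.
Brightly receives Slot 2 at value $125, so the others get W − 125 = $507.
Without Brightly: best allocation of the remaining 4 bidders over all 5 slots is Talus→Slot 7 ($122), Summit→Slot 3 ($130), Kestrel→Slot 5 ($129), Granite→Slot 2 ($133), total $514.
VCG payment = (others' best without Brightly) − (others' welfare with Brightly) = 514 − 507 = $7.

Brightly pays $7.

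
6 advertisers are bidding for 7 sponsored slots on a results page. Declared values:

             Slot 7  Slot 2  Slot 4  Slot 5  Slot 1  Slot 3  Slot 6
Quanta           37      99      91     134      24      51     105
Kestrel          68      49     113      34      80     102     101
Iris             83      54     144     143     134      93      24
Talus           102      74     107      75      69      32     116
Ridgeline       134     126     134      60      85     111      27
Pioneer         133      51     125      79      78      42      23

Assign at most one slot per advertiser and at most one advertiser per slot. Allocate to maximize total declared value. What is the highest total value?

Optimal: Quanta→Slot 5 ($134), Kestrel→Slot 4 ($113), Iris→Slot 1 ($134), Talus→Slot 6 ($116), Ridgeline→Slot 2 ($126), Pioneer→Slot 7 ($133) — total 134+113+134+116+126+133 = $756.
Row-greedy (each advertiser in turn takes its best remaining slot) gives $682, worse by 74.
Swapping Kestrel↔Quanta (Kestrel→Slot 5 $34, Quanta→Slot 4 $91) loses 122.

Max total: $756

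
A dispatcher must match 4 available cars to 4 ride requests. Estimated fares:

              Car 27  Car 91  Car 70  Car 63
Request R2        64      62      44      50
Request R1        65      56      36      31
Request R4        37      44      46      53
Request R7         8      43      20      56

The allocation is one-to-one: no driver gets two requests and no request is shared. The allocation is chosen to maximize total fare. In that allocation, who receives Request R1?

Optimal: Car 27→Request R1 ($65), Car 91→Request R2 ($62), Car 70→Request R4 ($46), Car 63→Request R7 ($56) — total 65+62+46+56 = $229.
Column-greedy (each request in turn goes to its best remaining driver) gives $193, worse by 36.

Car 27 receives Request R1.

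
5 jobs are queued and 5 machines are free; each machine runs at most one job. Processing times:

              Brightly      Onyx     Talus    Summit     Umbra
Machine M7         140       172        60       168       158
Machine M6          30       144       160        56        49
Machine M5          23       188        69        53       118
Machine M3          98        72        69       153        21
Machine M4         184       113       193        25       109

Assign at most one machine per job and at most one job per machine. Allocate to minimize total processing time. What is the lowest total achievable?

Minimum total: 229 min

Treat this as an assignment problem: match each job to one machine.
Optimal: Brightly→Machine M5 (23 min), Onyx→Machine M3 (72 min), Talus→Machine M7 (60 min), Summit→Machine M4 (25 min), Umbra→Machine M6 (49 min) — total 23+72+60+25+49 = 229 min.
Min-entry greedy (repeatedly take the single cheapest remaining cell) gives 273 min, worse by 44.
Swapping Umbra↔Onyx (Umbra→Machine M3 21 min, Onyx→Machine M6 144 min) adds 44.
Checked against all permutations: 229 min is optimal.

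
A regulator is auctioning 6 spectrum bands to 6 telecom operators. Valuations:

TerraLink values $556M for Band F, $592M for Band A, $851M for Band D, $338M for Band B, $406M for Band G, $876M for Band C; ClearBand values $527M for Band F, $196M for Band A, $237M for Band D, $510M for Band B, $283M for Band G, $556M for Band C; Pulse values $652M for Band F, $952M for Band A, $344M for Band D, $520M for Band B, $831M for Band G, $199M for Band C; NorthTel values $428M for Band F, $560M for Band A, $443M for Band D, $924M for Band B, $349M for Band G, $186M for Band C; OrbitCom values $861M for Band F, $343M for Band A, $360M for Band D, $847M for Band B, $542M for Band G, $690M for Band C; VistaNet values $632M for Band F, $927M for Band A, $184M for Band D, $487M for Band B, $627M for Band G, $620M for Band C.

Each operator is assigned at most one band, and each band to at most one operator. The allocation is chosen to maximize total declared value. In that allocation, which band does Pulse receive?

Pulse receives Band G.

Optimal: TerraLink→Band D ($851M), ClearBand→Band C ($556M), Pulse→Band G ($831M), NorthTel→Band B ($924M), OrbitCom→Band F ($861M), VistaNet→Band A ($927M) — total 851+556+831+924+861+927 = $4950M.
Pulse's own top band is Band A ($952M), but forcing Pulse→Band A and reassigning the rest optimally gives only $4771M — worse by 179.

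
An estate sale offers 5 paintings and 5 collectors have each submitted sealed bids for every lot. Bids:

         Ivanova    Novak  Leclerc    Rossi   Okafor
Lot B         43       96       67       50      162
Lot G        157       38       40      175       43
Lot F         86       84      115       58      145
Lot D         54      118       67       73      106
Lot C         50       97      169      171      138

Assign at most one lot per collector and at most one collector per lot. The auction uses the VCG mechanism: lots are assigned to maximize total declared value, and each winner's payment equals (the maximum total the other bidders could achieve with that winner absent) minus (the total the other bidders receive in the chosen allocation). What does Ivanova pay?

Ivanova pays $58.

Efficient allocation: Ivanova→Lot G ($157), Novak→Lot D ($118), Leclerc→Lot F ($115), Rossi→Lot C ($171), Okafor→Lot B ($162); total welfare W = $723.
Ivanova receives Lot G at value $157, so the others get W − 157 = $566.
Without Ivanova: best allocation of the remaining 4 bidders over all 5 lots is Novak→Lot D ($118), Leclerc→Lot C ($169), Rossi→Lot G ($175), Okafor→Lot B ($162), total $624.
VCG payment = (others' best without Ivanova) − (others' welfare with Ivanova) = 624 − 566 = $58.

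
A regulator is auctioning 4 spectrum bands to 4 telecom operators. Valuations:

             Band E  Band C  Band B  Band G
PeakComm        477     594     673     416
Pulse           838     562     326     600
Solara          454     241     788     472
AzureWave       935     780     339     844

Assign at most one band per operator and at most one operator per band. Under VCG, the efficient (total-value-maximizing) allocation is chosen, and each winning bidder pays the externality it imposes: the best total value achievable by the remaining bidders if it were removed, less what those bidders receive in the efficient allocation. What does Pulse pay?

Efficient allocation: PeakComm→Band C ($594M), Pulse→Band E ($838M), Solara→Band B ($788M), AzureWave→Band G ($844M); total welfare W = $3064M.
Pulse receives Band E at value $838M, so the others get W − 838 = $2226M.
Without Pulse: best allocation of the remaining 3 bidders over all 4 bands is PeakComm→Band C ($594M), Solara→Band B ($788M), AzureWave→Band E ($935M), total $2317M.
VCG payment = (others' best without Pulse) − (others' welfare with Pulse) = 2317 − 2226 = $91M.

Pulse pays $91M.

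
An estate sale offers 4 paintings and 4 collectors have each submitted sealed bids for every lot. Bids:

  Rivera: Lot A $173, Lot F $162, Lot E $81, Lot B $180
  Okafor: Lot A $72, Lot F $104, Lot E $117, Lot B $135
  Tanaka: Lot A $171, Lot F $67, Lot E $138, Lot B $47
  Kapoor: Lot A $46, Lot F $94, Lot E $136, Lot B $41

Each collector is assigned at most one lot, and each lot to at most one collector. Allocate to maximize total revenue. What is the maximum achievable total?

Optimal: Rivera→Lot F ($162), Okafor→Lot B ($135), Tanaka→Lot A ($171), Kapoor→Lot E ($136) — total 162+135+171+136 = $604.
Max-entry greedy (repeatedly take the single best remaining cell) gives $591, worse by 13.
Every other assignment is strictly worse.

Max total: $604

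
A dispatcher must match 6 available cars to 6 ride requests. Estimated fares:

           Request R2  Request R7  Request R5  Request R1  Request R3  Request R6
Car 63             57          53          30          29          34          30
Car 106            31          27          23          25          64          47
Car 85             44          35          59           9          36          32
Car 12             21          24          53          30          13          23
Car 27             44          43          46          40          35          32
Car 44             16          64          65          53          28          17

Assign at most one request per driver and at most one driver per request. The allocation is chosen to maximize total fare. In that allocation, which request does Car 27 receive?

Optimal: Car 63→Request R2 ($57), Car 106→Request R3 ($64), Car 85→Request R6 ($32), Car 12→Request R5 ($53), Car 27→Request R1 ($40), Car 44→Request R7 ($64) — total 57+64+32+53+40+64 = $310.
Column-greedy (each request in turn goes to its best remaining driver) gives $307, worse by 3.
Car 27's own top request is Request R5 ($46), but forcing Car 27→Request R5 and reassigning the rest optimally gives only $293 — worse by 17.

Car 27 receives Request R1.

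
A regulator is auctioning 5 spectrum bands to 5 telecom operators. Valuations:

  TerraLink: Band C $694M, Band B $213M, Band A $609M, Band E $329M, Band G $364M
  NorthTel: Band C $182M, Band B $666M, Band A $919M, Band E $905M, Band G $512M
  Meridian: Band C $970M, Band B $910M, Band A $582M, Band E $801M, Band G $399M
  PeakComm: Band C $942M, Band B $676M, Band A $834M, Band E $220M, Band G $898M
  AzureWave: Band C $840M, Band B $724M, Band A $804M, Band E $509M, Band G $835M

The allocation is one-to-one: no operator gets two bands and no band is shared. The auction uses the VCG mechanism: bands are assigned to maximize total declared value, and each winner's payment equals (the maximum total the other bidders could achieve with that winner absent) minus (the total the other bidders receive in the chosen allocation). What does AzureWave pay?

Efficient allocation: TerraLink→Band C ($694M), NorthTel→Band E ($905M), Meridian→Band B ($910M), PeakComm→Band G ($898M), AzureWave→Band A ($804M); total welfare W = $4211M.
AzureWave receives Band A at value $804M, so the others get W − 804 = $3407M.
Without AzureWave: best allocation of the remaining 4 bidders over all 5 bands is TerraLink→Band C ($694M), NorthTel→Band A ($919M), Meridian→Band B ($910M), PeakComm→Band G ($898M), total $3421M.
VCG payment = (others' best without AzureWave) − (others' welfare with AzureWave) = 3421 − 3407 = $14M.

AzureWave pays $14M.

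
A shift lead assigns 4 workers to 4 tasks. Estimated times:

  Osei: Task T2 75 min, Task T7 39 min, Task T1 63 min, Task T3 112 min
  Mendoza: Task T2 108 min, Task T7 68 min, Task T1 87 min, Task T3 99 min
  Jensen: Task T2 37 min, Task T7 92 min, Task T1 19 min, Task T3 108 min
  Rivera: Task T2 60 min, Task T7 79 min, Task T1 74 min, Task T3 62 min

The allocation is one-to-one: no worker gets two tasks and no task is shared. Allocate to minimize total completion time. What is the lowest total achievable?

Minimum total: 217 min

Optimal: Osei→Task T7 (39 min), Mendoza→Task T3 (99 min), Jensen→Task T1 (19 min), Rivera→Task T2 (60 min) — total 39+99+19+60 = 217 min.
Column-greedy (each task in turn goes to its cheapest remaining worker) gives 249 min, worse by 32.
No other one-to-one assignment undercuts 217 min.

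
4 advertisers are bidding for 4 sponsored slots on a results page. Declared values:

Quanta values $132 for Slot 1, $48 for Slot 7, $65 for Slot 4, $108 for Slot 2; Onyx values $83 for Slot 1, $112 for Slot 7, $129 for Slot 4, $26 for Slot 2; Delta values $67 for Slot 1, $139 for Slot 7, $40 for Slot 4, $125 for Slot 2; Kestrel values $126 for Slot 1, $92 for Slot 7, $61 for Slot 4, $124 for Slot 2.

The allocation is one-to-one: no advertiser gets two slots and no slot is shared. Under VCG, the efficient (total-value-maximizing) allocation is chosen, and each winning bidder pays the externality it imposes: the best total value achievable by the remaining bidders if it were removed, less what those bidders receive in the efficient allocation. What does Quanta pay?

Quanta pays $2.

Efficient allocation: Quanta→Slot 1 ($132), Onyx→Slot 4 ($129), Delta→Slot 7 ($139), Kestrel→Slot 2 ($124); total welfare W = $524.
Quanta receives Slot 1 at value $132, so the others get W − 132 = $392.
Without Quanta: best allocation of the remaining 3 bidders over all 4 slots is Onyx→Slot 4 ($129), Delta→Slot 7 ($139), Kestrel→Slot 1 ($126), total $394.
VCG payment = (others' best without Quanta) − (others' welfare with Quanta) = 394 − 392 = $2.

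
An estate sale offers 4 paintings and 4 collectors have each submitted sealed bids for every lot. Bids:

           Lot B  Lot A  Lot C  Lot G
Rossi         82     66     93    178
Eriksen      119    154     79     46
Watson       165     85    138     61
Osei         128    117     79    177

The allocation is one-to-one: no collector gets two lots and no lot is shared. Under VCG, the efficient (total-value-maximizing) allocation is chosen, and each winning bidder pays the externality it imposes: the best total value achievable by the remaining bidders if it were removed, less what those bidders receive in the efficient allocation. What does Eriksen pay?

Efficient allocation: Rossi→Lot G ($178), Eriksen→Lot A ($154), Watson→Lot C ($138), Osei→Lot B ($128); total welfare W = $598.
Eriksen receives Lot A at value $154, so the others get W − 154 = $444.
Without Eriksen: best allocation of the remaining 3 bidders over all 4 lots is Rossi→Lot G ($178), Watson→Lot B ($165), Osei→Lot A ($117), total $460.
VCG payment = (others' best without Eriksen) − (others' welfare with Eriksen) = 460 − 444 = $16.

Eriksen pays $16.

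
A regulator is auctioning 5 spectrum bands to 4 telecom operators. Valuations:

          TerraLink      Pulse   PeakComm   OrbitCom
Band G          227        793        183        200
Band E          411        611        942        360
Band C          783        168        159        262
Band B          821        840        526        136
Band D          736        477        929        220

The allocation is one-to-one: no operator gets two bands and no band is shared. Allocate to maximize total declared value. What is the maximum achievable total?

Optimal: TerraLink→Band C ($783M), Pulse→Band B ($840M), PeakComm→Band D ($929M), OrbitCom→Band E ($360M) — total 783+840+929+360 = $2912M.
Max-entry greedy (repeatedly take the single best remaining cell) gives $2785M, worse by 127.
Next-best assignment: TerraLink→Band B, Pulse→Band G, PeakComm→Band D, OrbitCom→Band E = $2903M.

Max total: $2912M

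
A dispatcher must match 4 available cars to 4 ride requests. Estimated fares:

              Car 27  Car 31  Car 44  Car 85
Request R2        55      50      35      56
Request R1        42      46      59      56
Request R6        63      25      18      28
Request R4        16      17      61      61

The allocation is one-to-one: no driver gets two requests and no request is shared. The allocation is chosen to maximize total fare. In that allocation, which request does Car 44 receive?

Car 44 receives Request R1.

Optimal: Car 27→Request R6 ($63), Car 31→Request R2 ($50), Car 44→Request R1 ($59), Car 85→Request R4 ($61) — total 63+50+59+61 = $233.
Row-greedy (each driver in turn takes its best remaining request) gives $230, worse by 3.
Swapping Car 31↔Car 27 (Car 31→Request R6 $25, Car 27→Request R2 $55) loses 33.
Car 44's own top request is Request R4 ($61), but forcing Car 44→Request R4 and reassigning the rest optimally gives only $230 — worse by 3.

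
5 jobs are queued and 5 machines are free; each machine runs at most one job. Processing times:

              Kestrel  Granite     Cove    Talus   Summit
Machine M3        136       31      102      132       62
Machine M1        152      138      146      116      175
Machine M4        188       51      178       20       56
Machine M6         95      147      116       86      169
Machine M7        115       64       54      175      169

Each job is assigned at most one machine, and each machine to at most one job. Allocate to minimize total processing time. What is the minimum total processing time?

Min total: 352 min

This is the linear assignment problem.
Optimal: Kestrel→Machine M6 (95 min), Granite→Machine M3 (31 min), Cove→Machine M7 (54 min), Talus→Machine M1 (116 min), Summit→Machine M4 (56 min) — total 95+31+54+116+56 = 352 min.
Min-entry greedy (repeatedly take the single cheapest remaining cell) gives 375 min, worse by 23.
Next-best assignment: Kestrel→Machine M6, Granite→Machine M1, Cove→Machine M7, Talus→Machine M4, Summit→Machine M3 = 369 min.
Checked against all permutations: 352 min is optimal.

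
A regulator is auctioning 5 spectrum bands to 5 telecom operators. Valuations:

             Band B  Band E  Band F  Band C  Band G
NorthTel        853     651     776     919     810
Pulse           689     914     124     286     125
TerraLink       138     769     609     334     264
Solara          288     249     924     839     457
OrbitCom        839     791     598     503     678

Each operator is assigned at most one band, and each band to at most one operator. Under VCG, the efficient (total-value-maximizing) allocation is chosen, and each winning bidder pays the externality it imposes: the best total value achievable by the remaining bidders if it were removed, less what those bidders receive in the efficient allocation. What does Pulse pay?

Efficient allocation: NorthTel→Band G ($810M), Pulse→Band E ($914M), TerraLink→Band F ($609M), Solara→Band C ($839M), OrbitCom→Band B ($839M); total welfare W = $4011M.
Pulse receives Band E at value $914M, so the others get W − 914 = $3097M.
Without Pulse: best allocation of the remaining 4 bidders over all 5 bands is NorthTel→Band C ($919M), TerraLink→Band E ($769M), Solara→Band F ($924M), OrbitCom→Band B ($839M), total $3451M.
VCG payment = (others' best without Pulse) − (others' welfare with Pulse) = 3451 − 3097 = $354M.

Pulse pays $354M.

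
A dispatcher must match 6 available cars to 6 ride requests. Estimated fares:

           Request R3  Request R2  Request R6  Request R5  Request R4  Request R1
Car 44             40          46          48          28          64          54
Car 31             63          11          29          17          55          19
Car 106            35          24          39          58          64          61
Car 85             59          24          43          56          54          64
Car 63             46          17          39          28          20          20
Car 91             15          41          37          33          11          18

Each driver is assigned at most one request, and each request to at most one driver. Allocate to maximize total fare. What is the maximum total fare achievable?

Max total: $329

Optimal: Car 44→Request R4 ($64), Car 31→Request R3 ($63), Car 106→Request R5 ($58), Car 85→Request R1 ($64), Car 63→Request R6 ($39), Car 91→Request R2 ($41) — total 64+63+58+64+39+41 = $329.
Swapping Car 91↔Car 106 (Car 91→Request R5 $33, Car 106→Request R2 $24) loses 42.
No other one-to-one assignment exceeds $329.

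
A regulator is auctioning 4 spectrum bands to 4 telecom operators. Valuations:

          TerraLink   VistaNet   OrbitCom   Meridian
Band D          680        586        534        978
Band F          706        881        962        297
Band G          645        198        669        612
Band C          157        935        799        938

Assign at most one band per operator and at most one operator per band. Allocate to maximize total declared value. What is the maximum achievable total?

Maximum total: $3520M

Optimal: TerraLink→Band G ($645M), VistaNet→Band C ($935M), OrbitCom→Band F ($962M), Meridian→Band D ($978M) — total 645+935+962+978 = $3520M.
Row-greedy (each operator in turn takes its best remaining band) gives $3288M, worse by 232.
Next-best assignment: TerraLink→Band G, VistaNet→Band F, OrbitCom→Band C, Meridian→Band D = $3303M.
Checked against all permutations: $3520M is optimal.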